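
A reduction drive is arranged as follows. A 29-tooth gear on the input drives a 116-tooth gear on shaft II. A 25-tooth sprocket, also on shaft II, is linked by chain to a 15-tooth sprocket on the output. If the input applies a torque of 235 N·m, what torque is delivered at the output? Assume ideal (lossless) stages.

564 N·m

Gear mesh: ratio = 116/29 = 4; torque at shaft II = 235 × 4 = 940 N·m.
Chain: ratio = 15/25 = 0.6; torque at the output = 940 × 0.6 = 564 N·m.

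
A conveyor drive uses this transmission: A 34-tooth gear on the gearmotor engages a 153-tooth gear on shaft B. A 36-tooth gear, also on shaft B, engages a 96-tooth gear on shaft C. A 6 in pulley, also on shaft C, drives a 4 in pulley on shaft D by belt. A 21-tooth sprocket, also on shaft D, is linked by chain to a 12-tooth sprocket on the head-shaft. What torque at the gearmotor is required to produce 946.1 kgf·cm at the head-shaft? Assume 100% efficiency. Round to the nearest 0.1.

207.0 kgf·cm

Overall ratio R = 4.5 × 2.6667 × 0.66667 × 0.57143 = 4.5714.
Input torque = output torque / R = 946.1 / 4.5714 = 206.96 kgf·cm.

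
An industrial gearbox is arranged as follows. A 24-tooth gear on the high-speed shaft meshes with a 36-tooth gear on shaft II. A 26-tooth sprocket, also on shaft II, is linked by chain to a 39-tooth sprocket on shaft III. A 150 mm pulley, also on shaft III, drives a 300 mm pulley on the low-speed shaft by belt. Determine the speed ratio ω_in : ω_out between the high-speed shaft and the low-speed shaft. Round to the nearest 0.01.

4.50

Each stage contributes driven/driver: gear mesh 36/24 = 1.5, chain 39/26 = 1.5, belt 300/150 = 2.
Overall: 1.5 × 1.5 × 2 = 4.5.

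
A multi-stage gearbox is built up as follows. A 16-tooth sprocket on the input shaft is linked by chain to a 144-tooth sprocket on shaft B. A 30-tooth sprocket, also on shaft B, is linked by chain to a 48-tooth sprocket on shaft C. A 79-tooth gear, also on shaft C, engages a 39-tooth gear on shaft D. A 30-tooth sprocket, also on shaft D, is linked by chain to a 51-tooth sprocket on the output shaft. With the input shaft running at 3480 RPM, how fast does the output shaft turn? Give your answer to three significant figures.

the input shaft → shaft B (chain, 144/16): 3480 ÷ 9 = 386.67 RPM
shaft B → shaft C (chain, 48/30): 386.67 ÷ 1.6 = 241.67 RPM
shaft C → shaft D (gear mesh, 39/79): 241.67 ÷ 0.49367 = 489.53 RPM
shaft D → the output shaft (chain, 51/30): 489.53 ÷ 1.7 = 287.96 RPM

288 RPM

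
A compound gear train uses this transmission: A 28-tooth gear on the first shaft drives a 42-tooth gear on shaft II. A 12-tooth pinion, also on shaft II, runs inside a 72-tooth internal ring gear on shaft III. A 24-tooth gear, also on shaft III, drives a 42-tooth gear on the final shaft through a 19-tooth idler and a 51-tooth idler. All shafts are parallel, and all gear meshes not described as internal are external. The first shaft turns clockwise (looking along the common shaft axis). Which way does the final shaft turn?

the first shaft → shaft II: external mesh, 1 reversal → CCW.
shaft II → shaft III: internal mesh, same direction → CCW.
shaft III → the final shaft: driver → idler → idler → driven is 3 external meshes, 3 reversals → CW.
4 reversals in total — an even number — so the final shaft turns the same way as the first shaft.

clockwise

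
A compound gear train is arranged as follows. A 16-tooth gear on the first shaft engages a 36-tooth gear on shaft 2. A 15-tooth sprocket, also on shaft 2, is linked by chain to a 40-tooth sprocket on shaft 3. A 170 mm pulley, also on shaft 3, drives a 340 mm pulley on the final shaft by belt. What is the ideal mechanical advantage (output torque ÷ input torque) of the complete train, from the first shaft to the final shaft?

Each stage contributes driven/driver: gear mesh 36/16 = 2.25, chain 40/15 = 2.6667, belt 340/170 = 2.
Overall: 2.25 × 2.6667 × 2 = 12.

12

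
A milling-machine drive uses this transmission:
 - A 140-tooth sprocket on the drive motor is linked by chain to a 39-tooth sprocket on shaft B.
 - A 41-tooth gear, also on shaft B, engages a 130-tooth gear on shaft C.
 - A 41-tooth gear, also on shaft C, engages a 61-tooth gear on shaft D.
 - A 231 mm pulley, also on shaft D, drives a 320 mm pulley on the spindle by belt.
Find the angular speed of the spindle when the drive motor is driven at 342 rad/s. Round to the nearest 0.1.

187.9 rad/s

Chain: ratio = 39/140 = 0.27857, so shaft B turns at 342 / 0.27857 = 1227.7 rad/s.
Gear mesh: ratio = 130/41 = 3.1707, so shaft C turns at 1227.7 / 3.1707 = 387.2 rad/s.
Gear mesh: ratio = 61/41 = 1.4878, so shaft D turns at 387.2 / 1.4878 = 260.25 rad/s.
Belt: ratio = 320/231 = 1.3853, so the spindle turns at 260.25 / 1.3853 = 187.87 rad/s.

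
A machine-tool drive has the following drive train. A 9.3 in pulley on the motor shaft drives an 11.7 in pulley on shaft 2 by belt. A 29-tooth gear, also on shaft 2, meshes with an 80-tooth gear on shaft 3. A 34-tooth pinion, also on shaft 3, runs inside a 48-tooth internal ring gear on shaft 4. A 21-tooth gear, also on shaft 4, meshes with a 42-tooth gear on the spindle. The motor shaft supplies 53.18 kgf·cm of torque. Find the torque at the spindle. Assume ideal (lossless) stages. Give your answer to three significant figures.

521 kgf·cm

Belt: ratio = 11.7/9.3 = 1.2581; torque at shaft 2 = 53.18 × 1.2581 = 66.904 kgf·cm.
Gear mesh: ratio = 80/29 = 2.7586; torque at shaft 3 = 66.904 × 2.7586 = 184.56 kgf·cm.
Internal gear: ratio = 48/34 = 1.4118; torque at shaft 4 = 184.56 × 1.4118 = 260.56 kgf·cm.
Gear mesh: ratio = 42/21 = 2; torque at the spindle = 260.56 × 2 = 521.12 kgf·cm.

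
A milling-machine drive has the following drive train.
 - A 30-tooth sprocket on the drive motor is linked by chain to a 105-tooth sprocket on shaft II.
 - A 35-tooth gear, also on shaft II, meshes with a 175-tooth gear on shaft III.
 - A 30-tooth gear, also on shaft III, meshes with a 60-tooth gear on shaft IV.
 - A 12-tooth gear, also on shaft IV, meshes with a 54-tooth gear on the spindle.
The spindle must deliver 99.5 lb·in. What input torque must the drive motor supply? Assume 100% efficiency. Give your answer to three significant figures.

Overall ratio R = 3.5 × 5 × 2 × 4.5 = 157.5.
Input torque = output torque / R = 99.5 / 157.5 = 0.63175 lb·in.

0.632 lb·in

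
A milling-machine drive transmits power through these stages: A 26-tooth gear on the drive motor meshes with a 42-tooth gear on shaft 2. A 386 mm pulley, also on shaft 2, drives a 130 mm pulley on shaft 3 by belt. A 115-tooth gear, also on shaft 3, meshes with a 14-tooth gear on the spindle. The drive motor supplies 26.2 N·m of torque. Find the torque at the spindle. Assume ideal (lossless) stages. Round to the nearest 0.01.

After the gear mesh (42/26): 26.2 × 1.6154 = 42.323 N·m
After the belt (130/386): 42.323 × 0.33679 = 14.254 N·m
After the gear mesh (14/115): 14.254 × 0.12174 = 1.7353 N·m

1.74 N·m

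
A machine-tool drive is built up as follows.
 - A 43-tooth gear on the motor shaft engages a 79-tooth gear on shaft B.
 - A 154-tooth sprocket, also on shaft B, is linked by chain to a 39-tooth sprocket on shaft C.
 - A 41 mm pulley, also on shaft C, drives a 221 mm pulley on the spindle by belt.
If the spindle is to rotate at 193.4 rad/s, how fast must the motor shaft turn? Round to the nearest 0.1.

485.0 rad/s

Overall ratio R = 1.8372 × 0.25325 × 5.3902 = 2.5079.
Required input speed = output speed × R = 193.4 × 2.5079 = 485.03 rad/s.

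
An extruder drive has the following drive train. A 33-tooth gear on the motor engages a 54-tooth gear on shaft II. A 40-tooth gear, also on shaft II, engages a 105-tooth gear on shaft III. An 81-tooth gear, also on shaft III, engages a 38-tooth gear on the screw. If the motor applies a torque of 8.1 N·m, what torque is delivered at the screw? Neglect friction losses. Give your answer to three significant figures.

16.3 N·m

gear mesh 54/33 = 1.6364 → τ = 8.1·1.6364 = 13.255 N·m
gear mesh 105/40 = 2.625 → τ = 13.255·2.625 = 34.793 N·m
gear mesh 38/81 = 0.46914 → τ = 34.793·0.46914 = 16.323 N·m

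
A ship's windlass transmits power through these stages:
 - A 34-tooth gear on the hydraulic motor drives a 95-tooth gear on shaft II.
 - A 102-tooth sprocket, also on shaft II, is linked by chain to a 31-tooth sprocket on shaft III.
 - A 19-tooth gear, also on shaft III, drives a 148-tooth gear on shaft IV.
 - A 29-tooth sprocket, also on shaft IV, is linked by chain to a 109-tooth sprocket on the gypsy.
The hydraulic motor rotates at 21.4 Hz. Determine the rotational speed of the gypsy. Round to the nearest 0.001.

0.861 Hz

the hydraulic motor → shaft II (gear mesh, 95/34): 21.4 ÷ 2.7941 = 7.6589 Hz
shaft II → shaft III (chain, 31/102): 7.6589 ÷ 0.30392 = 25.2 Hz
shaft III → shaft IV (gear mesh, 148/19): 25.2 ÷ 7.7895 = 3.2352 Hz
shaft IV → the gypsy (chain, 109/29): 3.2352 ÷ 3.7586 = 0.86074 Hz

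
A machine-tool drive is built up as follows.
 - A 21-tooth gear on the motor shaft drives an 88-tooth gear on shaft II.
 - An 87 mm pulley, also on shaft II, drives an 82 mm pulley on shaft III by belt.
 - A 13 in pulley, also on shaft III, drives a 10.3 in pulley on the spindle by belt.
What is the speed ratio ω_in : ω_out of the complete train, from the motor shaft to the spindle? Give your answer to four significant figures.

Each stage contributes driven/driver: gear mesh 88/21 = 4.1905, belt 82/87 = 0.94253, belt 10.3/13 = 0.79231.
Overall: 4.1905 × 0.94253 × 0.79231 = 3.1293.

3.129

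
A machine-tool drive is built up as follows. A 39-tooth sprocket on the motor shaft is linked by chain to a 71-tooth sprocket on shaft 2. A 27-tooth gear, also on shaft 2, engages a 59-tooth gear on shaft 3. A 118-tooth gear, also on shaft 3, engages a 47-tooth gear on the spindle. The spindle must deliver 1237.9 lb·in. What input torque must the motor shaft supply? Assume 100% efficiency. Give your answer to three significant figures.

Overall ratio R = 1.8205 × 2.1852 × 0.39831 = 1.5845.
Input torque = output torque / R = 1237.9 / 1.5845 = 781.25 lb·in.

781 lb·in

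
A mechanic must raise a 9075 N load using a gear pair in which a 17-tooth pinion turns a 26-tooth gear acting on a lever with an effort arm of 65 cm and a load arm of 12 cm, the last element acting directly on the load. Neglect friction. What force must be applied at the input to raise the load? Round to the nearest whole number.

1095 N

Gear pair MA = 26/17 = 1.5294.
Lever MA = effort arm / load arm = 65/12 = 5.4167.
Combined ideal MA = 1.5294 × 5.4167 = 8.2843.
Effort = load / MA = 9075 / 8.2843 = 1095.4 N.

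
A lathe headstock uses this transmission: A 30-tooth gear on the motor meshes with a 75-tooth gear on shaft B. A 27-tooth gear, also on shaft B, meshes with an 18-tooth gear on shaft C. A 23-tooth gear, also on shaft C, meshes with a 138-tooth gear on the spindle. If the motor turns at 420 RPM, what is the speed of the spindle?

42 RPM

Gear mesh: ratio = 75/30 = 2.5, so shaft B turns at 420 / 2.5 = 168 RPM.
Gear mesh: ratio = 18/27 = 0.66667, so shaft C turns at 168 / 0.66667 = 252 RPM.
Gear mesh: ratio = 138/23 = 6, so the spindle turns at 252 / 6 = 42 RPM.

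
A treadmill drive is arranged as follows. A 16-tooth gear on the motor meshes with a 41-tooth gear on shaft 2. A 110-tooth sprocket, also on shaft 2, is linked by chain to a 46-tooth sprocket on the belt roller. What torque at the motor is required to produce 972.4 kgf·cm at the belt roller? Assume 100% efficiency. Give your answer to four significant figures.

Overall ratio R = 2.5625 × 0.41818 = 1.0716.
Input torque = output torque / R = 972.4 / 1.0716 = 907.44 kgf·cm.

907.4 kgf·cm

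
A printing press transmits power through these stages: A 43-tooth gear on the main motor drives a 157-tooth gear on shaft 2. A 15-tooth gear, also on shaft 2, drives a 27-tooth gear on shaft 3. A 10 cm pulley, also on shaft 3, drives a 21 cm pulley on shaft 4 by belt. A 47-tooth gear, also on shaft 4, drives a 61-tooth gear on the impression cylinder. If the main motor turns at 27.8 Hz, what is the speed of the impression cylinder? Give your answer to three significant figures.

gear mesh 157/43 = 3.6512 → 27.8/3.6512 = 7.614 Hz
gear mesh 27/15 = 1.8 → 7.614/1.8 = 4.23 Hz
belt 21/10 = 2.1 → 4.23/2.1 = 2.0143 Hz
gear mesh 61/47 = 1.2979 → 2.0143/1.2979 = 1.552 Hz

1.55 Hz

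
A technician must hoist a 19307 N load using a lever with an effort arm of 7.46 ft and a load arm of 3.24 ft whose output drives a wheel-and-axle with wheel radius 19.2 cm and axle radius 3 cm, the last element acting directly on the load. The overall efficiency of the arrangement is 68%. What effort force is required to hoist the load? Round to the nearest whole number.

Lever MA = effort arm / load arm = 7.46/3.24 = 2.3025.
Wheel-and-axle MA = R/r = 19.2/3 = 6.4.
Combined ideal MA = 2.3025 × 6.4 = 14.736.
Actual MA = 14.736 × 0.68 = 10.02.
Effort = load / actual MA = 19307 / 10.02 = 1926.8 N.

1927 N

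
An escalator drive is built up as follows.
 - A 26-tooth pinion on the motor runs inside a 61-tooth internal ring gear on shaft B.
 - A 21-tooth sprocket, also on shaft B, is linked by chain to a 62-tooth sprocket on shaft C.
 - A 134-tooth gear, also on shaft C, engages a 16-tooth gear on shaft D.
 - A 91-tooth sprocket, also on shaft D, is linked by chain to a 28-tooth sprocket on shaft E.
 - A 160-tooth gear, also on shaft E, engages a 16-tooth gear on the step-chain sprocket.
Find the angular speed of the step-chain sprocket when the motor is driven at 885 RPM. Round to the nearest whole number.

Internal gear: ratio = 61/26 = 2.3462, so shaft B turns at 885 / 2.3462 = 377.21 RPM.
Chain: ratio = 62/21 = 2.9524, so shaft C turns at 377.21 / 2.9524 = 127.77 RPM.
Gear mesh: ratio = 16/134 = 0.1194, so shaft D turns at 127.77 / 0.1194 = 1070 RPM.
Chain: ratio = 28/91 = 0.30769, so shaft E turns at 1070 / 0.30769 = 3477.6 RPM.
Gear mesh: ratio = 16/160 = 0.1, so the step-chain sprocket turns at 3477.6 / 0.1 = 34776 RPM.

34776 RPM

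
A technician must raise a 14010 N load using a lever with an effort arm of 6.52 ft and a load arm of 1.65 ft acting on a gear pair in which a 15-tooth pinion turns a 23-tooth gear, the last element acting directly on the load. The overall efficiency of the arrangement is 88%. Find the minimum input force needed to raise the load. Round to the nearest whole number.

2628 N

Lever MA = effort arm / load arm = 6.52/1.65 = 3.9515.
Gear pair MA = 23/15 = 1.5333.
Combined ideal MA = 3.9515 × 1.5333 = 6.059.
Actual MA = 6.059 × 0.88 = 5.3319.
Effort = load / actual MA = 14010 / 5.3319 = 2627.6 N.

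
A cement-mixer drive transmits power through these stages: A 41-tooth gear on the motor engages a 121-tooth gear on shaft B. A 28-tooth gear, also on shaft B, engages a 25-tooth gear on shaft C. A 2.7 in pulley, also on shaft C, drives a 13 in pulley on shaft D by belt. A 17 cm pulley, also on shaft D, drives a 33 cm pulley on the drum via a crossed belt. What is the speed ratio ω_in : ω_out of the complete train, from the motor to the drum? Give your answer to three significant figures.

24.6

Each stage contributes driven/driver: gear mesh 121/41 = 2.9512, gear mesh 25/28 = 0.89286, belt 13/2.7 = 4.8148, belt 33/17 = 1.9412.
Overall: 2.9512 × 0.89286 × 4.8148 × 1.9412 = 24.628.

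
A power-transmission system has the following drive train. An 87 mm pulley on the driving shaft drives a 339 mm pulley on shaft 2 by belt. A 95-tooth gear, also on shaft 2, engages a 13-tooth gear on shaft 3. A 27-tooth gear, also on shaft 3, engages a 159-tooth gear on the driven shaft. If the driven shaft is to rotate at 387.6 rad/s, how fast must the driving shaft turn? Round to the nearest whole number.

1217 rad/s

Overall ratio R = 3.8966 × 0.13684 × 5.8889 = 3.14.
Required input speed = output speed × R = 387.6 × 3.14 = 1217.1 rad/s.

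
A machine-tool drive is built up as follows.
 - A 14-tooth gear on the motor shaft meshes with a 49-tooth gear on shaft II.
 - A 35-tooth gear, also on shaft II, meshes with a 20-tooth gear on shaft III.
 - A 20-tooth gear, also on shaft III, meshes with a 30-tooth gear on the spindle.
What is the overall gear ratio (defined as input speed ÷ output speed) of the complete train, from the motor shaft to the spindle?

Each stage contributes driven/driver: gear mesh 49/14 = 3.5, gear mesh 20/35 = 0.57143, gear mesh 30/20 = 1.5.
Overall: 3.5 × 0.57143 × 1.5 = 3.

3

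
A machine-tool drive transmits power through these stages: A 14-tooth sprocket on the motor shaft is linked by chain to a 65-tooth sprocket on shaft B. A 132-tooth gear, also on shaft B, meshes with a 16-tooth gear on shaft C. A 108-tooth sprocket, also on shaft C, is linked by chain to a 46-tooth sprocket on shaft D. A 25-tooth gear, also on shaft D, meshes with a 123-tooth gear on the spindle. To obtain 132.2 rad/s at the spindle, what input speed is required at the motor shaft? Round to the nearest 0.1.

155.9 rad/s

Overall ratio R = 4.6429 × 0.12121 × 0.42593 × 4.92 = 1.1793.
Required input speed = output speed × R = 132.2 × 1.1793 = 155.91 rad/s.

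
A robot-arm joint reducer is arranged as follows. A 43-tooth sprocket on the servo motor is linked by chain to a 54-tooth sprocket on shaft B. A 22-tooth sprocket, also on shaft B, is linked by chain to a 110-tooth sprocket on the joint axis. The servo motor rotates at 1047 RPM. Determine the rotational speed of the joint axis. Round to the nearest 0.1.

chain 54/43 = 1.2558 → 1047/1.2558 = 833.72 RPM
chain 110/22 = 5 → 833.72/5 = 166.74 RPM

166.7 RPM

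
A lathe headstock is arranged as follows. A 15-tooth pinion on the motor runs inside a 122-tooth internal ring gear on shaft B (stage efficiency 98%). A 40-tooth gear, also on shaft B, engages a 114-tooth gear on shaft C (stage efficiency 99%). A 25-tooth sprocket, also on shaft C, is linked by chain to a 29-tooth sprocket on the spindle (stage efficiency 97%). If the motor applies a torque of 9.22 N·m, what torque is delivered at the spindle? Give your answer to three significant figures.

233 N·m

internal gear 122/15 = 8.1333 → τ = 9.22·8.1333·0.98 = 73.49 N·m
gear mesh 114/40 = 2.85 → τ = 73.49·2.85·0.99 = 207.35 N·m
chain 29/25 = 1.16 → τ = 207.35·1.16·0.97 = 233.31 N·m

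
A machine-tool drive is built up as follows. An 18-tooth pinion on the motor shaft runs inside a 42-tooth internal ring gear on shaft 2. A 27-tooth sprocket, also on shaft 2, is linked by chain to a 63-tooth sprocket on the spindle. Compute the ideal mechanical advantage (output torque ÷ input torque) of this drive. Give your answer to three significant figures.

5.44

Each stage contributes driven/driver: internal gear 42/18 = 2.3333, chain 63/27 = 2.3333.
Overall: 2.3333 × 2.3333 = 5.4444.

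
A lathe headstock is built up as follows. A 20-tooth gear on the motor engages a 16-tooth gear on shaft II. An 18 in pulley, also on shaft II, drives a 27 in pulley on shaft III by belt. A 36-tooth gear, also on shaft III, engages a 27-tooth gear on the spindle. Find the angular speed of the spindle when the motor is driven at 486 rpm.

the motor → shaft II (gear mesh, 16/20): 486 ÷ 0.8 = 607.5 rpm
shaft II → shaft III (belt, 27/18): 607.5 ÷ 1.5 = 405 rpm
shaft III → the spindle (gear mesh, 27/36): 405 ÷ 0.75 = 540 rpm

540 rpm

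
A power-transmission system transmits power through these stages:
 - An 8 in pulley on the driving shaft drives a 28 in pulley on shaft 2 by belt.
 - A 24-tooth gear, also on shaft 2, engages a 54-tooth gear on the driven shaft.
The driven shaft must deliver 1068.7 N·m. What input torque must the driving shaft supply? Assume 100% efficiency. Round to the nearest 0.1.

Overall ratio R = 3.5 × 2.25 = 7.875.
Input torque = output torque / R = 1068.7 / 7.875 = 135.71 N·m.

135.7 N·m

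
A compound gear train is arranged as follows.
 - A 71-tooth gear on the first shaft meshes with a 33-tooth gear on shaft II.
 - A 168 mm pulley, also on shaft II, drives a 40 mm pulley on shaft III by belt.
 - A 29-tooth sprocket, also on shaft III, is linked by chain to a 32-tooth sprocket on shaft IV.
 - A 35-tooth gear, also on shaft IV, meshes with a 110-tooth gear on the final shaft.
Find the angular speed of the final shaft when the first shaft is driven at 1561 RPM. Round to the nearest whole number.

gear mesh 33/71 = 0.46479 → 1561/0.46479 = 3358.5 RPM
belt 40/168 = 0.2381 → 3358.5/0.2381 = 14106 RPM
chain 32/29 = 1.1034 → 14106/1.1034 = 12783 RPM
gear mesh 110/35 = 3.1429 → 12783/3.1429 = 4067.4 RPM

4067 RPM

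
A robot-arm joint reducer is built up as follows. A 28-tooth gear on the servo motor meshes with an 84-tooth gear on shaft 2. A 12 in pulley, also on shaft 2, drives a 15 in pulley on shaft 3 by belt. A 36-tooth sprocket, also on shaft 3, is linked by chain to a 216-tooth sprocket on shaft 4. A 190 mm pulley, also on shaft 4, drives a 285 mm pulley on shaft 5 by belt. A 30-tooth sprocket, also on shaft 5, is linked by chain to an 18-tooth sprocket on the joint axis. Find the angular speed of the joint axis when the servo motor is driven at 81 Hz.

4 Hz

the servo motor → shaft 2 (gear mesh, 84/28): 81 ÷ 3 = 27 Hz
shaft 2 → shaft 3 (belt, 15/12): 27 ÷ 1.25 = 21.6 Hz
shaft 3 → shaft 4 (chain, 216/36): 21.6 ÷ 6 = 3.6 Hz
shaft 4 → shaft 5 (belt, 285/190): 3.6 ÷ 1.5 = 2.4 Hz
shaft 5 → the joint axis (chain, 18/30): 2.4 ÷ 0.6 = 4 Hz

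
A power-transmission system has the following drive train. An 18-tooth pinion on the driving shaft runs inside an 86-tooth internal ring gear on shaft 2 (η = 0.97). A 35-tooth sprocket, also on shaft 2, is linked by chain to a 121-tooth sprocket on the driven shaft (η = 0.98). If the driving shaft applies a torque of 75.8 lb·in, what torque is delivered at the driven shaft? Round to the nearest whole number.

1190 lb·in

After the internal gear (86/18): 75.8 × 4.7778 × 0.97 = 351.29 lb·in
After the chain (121/35): 351.29 × 3.4571 × 0.98 = 1190.2 lb·in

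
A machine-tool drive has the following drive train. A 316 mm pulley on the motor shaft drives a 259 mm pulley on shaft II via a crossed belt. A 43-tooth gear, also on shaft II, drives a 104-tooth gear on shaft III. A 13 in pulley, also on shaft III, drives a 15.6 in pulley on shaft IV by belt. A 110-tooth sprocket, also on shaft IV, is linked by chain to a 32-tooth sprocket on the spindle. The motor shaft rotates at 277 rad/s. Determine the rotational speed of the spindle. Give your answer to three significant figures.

the motor shaft → shaft II (belt, 259/316): 277 ÷ 0.81962 = 337.96 rad/s
shaft II → shaft III (gear mesh, 104/43): 337.96 ÷ 2.4186 = 139.73 rad/s
shaft III → shaft IV (belt, 15.6/13): 139.73 ÷ 1.2 = 116.45 rad/s
shaft IV → the spindle (chain, 32/110): 116.45 ÷ 0.29091 = 400.28 rad/s

400 rad/s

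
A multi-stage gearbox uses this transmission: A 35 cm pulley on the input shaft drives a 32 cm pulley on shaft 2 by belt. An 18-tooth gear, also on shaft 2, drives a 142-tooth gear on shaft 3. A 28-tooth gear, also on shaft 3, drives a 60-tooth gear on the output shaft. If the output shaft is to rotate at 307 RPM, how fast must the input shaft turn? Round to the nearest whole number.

Overall ratio R = 0.91429 × 7.8889 × 2.1429 = 15.456.
Required input speed = output speed × R = 307 × 15.456 = 4744.9 RPM.

4745 RPM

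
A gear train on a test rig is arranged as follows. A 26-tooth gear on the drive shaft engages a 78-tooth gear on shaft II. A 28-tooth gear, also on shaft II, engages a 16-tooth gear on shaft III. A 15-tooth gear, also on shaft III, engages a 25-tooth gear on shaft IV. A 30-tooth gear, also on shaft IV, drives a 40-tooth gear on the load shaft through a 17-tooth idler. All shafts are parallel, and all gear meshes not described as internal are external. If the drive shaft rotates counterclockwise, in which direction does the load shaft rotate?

the drive shaft → shaft II: external mesh, 1 reversal → CW.
shaft II → shaft III: external mesh, 1 reversal → CCW.
shaft III → shaft IV: external mesh, 1 reversal → CW.
shaft IV → the load shaft: driver → idler → driven is 2 external meshes, 2 reversals → CW.
5 reversals in total — an odd number — so the load shaft turns opposite to the drive shaft.

clockwise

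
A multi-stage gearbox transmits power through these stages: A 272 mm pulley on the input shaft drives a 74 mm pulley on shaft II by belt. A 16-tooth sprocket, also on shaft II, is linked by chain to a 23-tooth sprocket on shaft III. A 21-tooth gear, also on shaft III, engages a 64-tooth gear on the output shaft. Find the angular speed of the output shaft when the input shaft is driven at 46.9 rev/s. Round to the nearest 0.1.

Belt: ratio = 74/272 = 0.27206, so shaft II turns at 46.9 / 0.27206 = 172.39 rev/s.
Chain: ratio = 23/16 = 1.4375, so shaft III turns at 172.39 / 1.4375 = 119.92 rev/s.
Gear mesh: ratio = 64/21 = 3.0476, so the output shaft turns at 119.92 / 3.0476 = 39.35 rev/s.

39.3 rev/s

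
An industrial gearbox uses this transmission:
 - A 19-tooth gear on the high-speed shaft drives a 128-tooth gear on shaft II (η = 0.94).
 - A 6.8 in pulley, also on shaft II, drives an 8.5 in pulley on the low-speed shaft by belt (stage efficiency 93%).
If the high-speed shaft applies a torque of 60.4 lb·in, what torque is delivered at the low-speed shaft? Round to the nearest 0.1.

gear mesh 128/19 = 6.7368 → τ = 60.4·6.7368·0.94 = 382.49 lb·in
belt 8.5/6.8 = 1.25 → τ = 382.49·1.25·0.93 = 444.65 lb·in

444.6 lb·in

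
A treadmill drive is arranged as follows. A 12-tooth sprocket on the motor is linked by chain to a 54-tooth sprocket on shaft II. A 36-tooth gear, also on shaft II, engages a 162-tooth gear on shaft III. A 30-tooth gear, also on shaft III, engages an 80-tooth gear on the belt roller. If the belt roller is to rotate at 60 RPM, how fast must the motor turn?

Overall ratio R = 4.5 × 4.5 × 2.6667 = 54.
Required input speed = output speed × R = 60 × 54 = 3240 RPM.

3240 RPM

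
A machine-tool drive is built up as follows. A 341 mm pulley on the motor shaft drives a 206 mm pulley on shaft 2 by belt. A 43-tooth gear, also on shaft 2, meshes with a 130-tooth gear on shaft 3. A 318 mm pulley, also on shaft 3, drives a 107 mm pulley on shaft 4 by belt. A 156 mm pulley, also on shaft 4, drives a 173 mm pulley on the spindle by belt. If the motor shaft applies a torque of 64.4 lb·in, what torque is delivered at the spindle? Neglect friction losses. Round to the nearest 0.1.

43.9 lb·in

Belt: ratio = 206/341 = 0.60411; torque at shaft 2 = 64.4 × 0.60411 = 38.904 lb·in.
Gear mesh: ratio = 130/43 = 3.0233; torque at shaft 3 = 38.904 × 3.0233 = 117.62 lb·in.
Belt: ratio = 107/318 = 0.33648; torque at shaft 4 = 117.62 × 0.33648 = 39.576 lb·in.
Belt: ratio = 173/156 = 1.109; torque at the spindle = 39.576 × 1.109 = 43.889 lb·in.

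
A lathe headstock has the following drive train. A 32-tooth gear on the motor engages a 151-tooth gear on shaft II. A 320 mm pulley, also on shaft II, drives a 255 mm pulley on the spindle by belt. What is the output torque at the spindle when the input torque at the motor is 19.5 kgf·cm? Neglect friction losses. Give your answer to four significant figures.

73.32 kgf·cm

After the gear mesh (151/32): 19.5 × 4.7188 = 92.016 kgf·cm
After the belt (255/320): 92.016 × 0.79688 = 73.325 kgf·cm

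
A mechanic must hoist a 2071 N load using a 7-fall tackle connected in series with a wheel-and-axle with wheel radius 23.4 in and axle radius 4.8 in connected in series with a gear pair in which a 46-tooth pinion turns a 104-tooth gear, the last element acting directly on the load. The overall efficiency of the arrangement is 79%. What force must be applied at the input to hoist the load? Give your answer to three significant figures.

Block-and-tackle MA = number of supporting rope parts = 7.
Wheel-and-axle MA = R/r = 23.4/4.8 = 4.875.
Gear pair MA = 104/46 = 2.2609.
Combined ideal MA = 7 × 4.875 × 2.2609 = 77.152.
Actual MA = 77.152 × 0.79 = 60.95.
Effort = load / actual MA = 2071 / 60.95 = 33.979 N.

34.0 N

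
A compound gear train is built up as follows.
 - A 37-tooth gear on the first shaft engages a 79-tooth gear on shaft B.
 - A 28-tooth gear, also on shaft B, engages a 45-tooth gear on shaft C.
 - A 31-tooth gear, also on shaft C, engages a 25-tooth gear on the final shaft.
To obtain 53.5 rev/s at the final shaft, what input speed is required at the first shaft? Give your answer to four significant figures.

Overall ratio R = 2.1351 × 1.6071 × 0.80645 = 2.7673.
Required input speed = output speed × R = 53.5 × 2.7673 = 148.05 rev/s.

148.1 rev/s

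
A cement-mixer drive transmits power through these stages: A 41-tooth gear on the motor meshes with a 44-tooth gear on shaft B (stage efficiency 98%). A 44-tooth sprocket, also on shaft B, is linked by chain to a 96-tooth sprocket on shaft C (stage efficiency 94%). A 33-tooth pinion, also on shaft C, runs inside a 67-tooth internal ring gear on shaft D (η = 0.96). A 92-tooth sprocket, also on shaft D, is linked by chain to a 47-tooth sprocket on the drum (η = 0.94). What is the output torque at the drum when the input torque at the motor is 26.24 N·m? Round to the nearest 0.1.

Gear mesh: ratio = 44/41 = 1.0732; torque at shaft B = 26.24 × 1.0732 × 0.98 = 27.597 N·m.
Chain: ratio = 96/44 = 2.1818; torque at shaft C = 27.597 × 2.1818 × 0.94 = 56.599 N·m.
Internal gear: ratio = 67/33 = 2.0303; torque at shaft D = 56.599 × 2.0303 × 0.96 = 110.32 N·m.
Chain: ratio = 47/92 = 0.51087; torque at the drum = 110.32 × 0.51087 × 0.94 = 52.976 N·m.

53.0 N·m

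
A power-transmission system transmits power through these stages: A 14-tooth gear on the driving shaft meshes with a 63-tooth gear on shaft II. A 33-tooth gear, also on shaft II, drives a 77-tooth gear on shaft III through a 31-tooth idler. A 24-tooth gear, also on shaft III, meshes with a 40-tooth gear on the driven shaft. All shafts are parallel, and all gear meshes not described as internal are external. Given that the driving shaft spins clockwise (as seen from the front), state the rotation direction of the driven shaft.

the driving shaft → shaft II: external mesh, 1 reversal → CCW.
shaft II → shaft III: driver → idler → driven is 2 external meshes, 2 reversals → CCW.
shaft III → the driven shaft: external mesh, 1 reversal → CW.
4 reversals in total — an even number — so the driven shaft turns the same way as the driving shaft.

clockwise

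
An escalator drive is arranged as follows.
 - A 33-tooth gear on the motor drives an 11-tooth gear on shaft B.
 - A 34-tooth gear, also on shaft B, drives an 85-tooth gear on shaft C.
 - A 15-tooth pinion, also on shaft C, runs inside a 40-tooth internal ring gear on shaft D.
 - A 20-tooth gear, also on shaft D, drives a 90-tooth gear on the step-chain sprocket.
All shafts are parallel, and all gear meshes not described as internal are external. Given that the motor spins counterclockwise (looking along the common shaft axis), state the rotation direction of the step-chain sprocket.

the motor → shaft B: external mesh, 1 reversal → CW.
shaft B → shaft C: external mesh, 1 reversal → CCW.
shaft C → shaft D: internal mesh, same direction → CCW.
shaft D → the step-chain sprocket: external mesh, 1 reversal → CW.
3 reversals in total — an odd number — so the step-chain sprocket turns opposite to the motor.

clockwise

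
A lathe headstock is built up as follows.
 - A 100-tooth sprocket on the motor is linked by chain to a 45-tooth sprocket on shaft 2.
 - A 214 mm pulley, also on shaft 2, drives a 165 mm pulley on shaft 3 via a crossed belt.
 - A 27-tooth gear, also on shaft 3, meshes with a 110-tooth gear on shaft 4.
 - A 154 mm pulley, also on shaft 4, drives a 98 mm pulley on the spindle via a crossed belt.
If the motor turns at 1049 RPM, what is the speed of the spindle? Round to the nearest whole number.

the motor → shaft 2 (chain, 45/100): 1049 ÷ 0.45 = 2331.1 RPM
shaft 2 → shaft 3 (belt, 165/214): 2331.1 ÷ 0.77103 = 3023.4 RPM
shaft 3 → shaft 4 (gear mesh, 110/27): 3023.4 ÷ 4.0741 = 742.1 RPM
shaft 4 → the spindle (belt, 98/154): 742.1 ÷ 0.63636 = 1166.2 RPM

1166 RPM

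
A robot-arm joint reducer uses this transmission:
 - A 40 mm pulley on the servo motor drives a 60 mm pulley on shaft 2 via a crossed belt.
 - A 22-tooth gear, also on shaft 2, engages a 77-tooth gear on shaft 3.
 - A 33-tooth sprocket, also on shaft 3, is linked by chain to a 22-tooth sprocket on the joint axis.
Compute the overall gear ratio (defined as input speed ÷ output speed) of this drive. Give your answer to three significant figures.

3.50

Each stage contributes driven/driver: belt 60/40 = 1.5, gear mesh 77/22 = 3.5, chain 22/33 = 0.66667.
Overall: 1.5 × 3.5 × 0.66667 = 3.5.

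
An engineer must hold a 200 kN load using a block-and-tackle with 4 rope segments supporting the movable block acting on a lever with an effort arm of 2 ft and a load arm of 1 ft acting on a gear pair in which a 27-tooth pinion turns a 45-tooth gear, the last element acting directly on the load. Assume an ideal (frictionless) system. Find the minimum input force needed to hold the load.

15 kN

Block-and-tackle MA = number of supporting rope parts = 4.
Lever MA = effort arm / load arm = 2/1 = 2.
Gear pair MA = 45/27 = 1.6667.
Combined ideal MA = 4 × 2 × 1.6667 = 13.333.
Effort = load / MA = 200 / 13.333 = 15 kN.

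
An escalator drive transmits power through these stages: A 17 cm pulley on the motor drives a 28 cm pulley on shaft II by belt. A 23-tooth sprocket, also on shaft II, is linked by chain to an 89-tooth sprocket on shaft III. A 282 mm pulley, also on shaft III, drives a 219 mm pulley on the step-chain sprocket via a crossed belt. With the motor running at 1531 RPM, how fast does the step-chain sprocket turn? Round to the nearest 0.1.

Belt: ratio = 28/17 = 1.6471, so shaft II turns at 1531 / 1.6471 = 929.54 RPM.
Chain: ratio = 89/23 = 3.8696, so shaft III turns at 929.54 / 3.8696 = 240.22 RPM.
Belt: ratio = 219/282 = 0.7766, so the step-chain sprocket turns at 240.22 / 0.7766 = 309.32 RPM.

309.3 RPM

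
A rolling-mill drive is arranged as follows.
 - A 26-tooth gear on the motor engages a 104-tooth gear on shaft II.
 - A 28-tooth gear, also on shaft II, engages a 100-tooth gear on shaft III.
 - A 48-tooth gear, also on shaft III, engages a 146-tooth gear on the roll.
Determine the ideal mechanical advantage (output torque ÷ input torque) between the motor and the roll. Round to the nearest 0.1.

43.5

Each stage contributes driven/driver: gear mesh 104/26 = 4, gear mesh 100/28 = 3.5714, gear mesh 146/48 = 3.0417.
Overall: 4 × 3.5714 × 3.0417 = 43.452.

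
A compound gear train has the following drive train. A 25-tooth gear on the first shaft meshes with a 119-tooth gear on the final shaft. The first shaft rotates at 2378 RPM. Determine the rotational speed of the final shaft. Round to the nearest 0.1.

Gear mesh: ratio = 119/25 = 4.76, so the final shaft turns at 2378 / 4.76 = 499.58 RPM.

499.6 RPM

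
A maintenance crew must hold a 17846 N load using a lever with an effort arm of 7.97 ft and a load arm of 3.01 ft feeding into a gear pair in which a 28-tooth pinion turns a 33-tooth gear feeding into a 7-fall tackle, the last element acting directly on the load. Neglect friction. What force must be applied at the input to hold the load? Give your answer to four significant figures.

Lever MA = effort arm / load arm = 7.97/3.01 = 2.6478.
Gear pair MA = 33/28 = 1.1786.
Block-and-tackle MA = number of supporting rope parts = 7.
Combined ideal MA = 2.6478 × 1.1786 × 7 = 21.845.
Effort = load / MA = 17846 / 21.845 = 816.95 N.

816.9 N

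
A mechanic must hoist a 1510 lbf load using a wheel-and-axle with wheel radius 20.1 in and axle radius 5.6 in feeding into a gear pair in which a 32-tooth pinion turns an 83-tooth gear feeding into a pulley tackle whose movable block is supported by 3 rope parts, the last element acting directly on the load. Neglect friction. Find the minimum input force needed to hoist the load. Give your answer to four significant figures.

Wheel-and-axle MA = R/r = 20.1/5.6 = 3.5893.
Gear pair MA = 83/32 = 2.5938.
Block-and-tackle MA = number of supporting rope parts = 3.
Combined ideal MA = 3.5893 × 2.5938 × 3 = 27.929.
Effort = load / MA = 1510 / 27.929 = 54.065 lbf.

54.07 lbf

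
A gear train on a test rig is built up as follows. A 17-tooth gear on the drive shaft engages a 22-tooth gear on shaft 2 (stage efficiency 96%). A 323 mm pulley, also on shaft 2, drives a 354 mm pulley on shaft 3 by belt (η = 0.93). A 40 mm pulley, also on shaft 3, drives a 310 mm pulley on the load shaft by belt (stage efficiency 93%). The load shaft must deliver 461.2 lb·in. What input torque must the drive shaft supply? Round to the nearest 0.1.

Overall ratio R = 1.2941 × 1.096 × 7.75 = 10.992; overall efficiency η = 0.96 × 0.93 × 0.93 = 0.8303.
Input torque = output torque / (R × η) = 461.2 / (10.992 × 0.8303) = 50.533 lb·in.

50.5 lb·in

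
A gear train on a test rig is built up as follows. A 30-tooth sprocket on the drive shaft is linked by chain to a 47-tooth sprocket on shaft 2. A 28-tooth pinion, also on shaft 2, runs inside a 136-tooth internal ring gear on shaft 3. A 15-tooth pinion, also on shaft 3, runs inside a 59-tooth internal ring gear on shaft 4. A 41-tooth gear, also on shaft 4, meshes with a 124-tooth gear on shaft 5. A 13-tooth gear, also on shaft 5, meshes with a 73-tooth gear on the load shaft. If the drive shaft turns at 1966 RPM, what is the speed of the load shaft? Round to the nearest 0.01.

Chain: ratio = 47/30 = 1.5667, so shaft 2 turns at 1966 / 1.5667 = 1254.9 RPM.
Internal gear: ratio = 136/28 = 4.8571, so shaft 3 turns at 1254.9 / 4.8571 = 258.36 RPM.
Internal gear: ratio = 59/15 = 3.9333, so shaft 4 turns at 258.36 / 3.9333 = 65.685 RPM.
Gear mesh: ratio = 124/41 = 3.0244, so shaft 5 turns at 65.685 / 3.0244 = 21.718 RPM.
Gear mesh: ratio = 73/13 = 5.6154, so the load shaft turns at 21.718 / 5.6154 = 3.8677 RPM.

3.87 RPM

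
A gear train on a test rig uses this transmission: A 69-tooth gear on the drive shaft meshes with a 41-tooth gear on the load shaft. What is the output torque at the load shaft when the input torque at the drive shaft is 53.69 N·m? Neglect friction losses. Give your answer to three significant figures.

31.9 N·m

After the gear mesh (41/69): 53.69 × 0.5942 = 31.903 N·m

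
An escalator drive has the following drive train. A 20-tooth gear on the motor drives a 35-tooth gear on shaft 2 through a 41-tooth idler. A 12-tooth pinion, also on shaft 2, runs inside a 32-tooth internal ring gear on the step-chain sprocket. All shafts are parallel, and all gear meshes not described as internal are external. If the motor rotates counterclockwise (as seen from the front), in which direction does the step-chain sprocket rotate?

counterclockwise

the motor → shaft 2: driver → idler → driven is 2 external meshes, 2 reversals → CCW.
shaft 2 → the step-chain sprocket: internal mesh, same direction → CCW.
2 reversals in total — an even number — so the step-chain sprocket turns the same way as the motor.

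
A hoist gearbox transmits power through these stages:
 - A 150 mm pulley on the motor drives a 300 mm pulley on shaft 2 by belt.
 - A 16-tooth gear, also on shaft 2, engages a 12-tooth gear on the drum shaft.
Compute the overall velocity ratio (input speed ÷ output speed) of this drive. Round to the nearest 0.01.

Each stage contributes driven/driver: belt 300/150 = 2, gear mesh 12/16 = 0.75.
Overall: 2 × 0.75 = 1.5.

1.50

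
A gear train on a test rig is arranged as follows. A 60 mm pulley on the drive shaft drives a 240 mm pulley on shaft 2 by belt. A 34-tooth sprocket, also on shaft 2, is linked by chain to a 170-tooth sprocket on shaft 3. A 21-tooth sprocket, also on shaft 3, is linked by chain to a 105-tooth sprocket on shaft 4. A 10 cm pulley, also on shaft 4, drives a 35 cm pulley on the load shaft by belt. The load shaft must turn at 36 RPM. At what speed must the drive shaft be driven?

12600 RPM

Overall ratio R = 4 × 5 × 5 × 3.5 = 350.
Required input speed = output speed × R = 36 × 350 = 12600 RPM.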